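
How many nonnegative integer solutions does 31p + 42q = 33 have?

0

gcd(42, 31):
  42 = 1·31 + 11
  31 = 2·11 + 9
  11 = 1·9 + 2
  9 = 4·2 + 1
  2 = 2·1
so gcd(42, 31) = 1.
Back-substitute for Bézout coefficients:
  1 = 9 - 4·2
  ... = 31·(19) + 42·(-14)
Scale by 33: one solution is (627, -462). Reduce p mod 42: (39, -28).
General: p = 39 + 42t, q = -28 - 31t.
p ≥ 0 ⇒ t ≥ 0; q ≥ 0 ⇒ t ≤ -1. So t ∈ [0, -1]: 0 solutions.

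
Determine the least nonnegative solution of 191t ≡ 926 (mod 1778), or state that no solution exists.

gcd(1778, 191) = 1  (1778 = 9×191 + 59, 191 = 3×59 + 14, 59 = 4×14 + 3, 14 = 4×3 + 2, 3 = 1×2 + 1, 2 = 2×1).
1 divides 926, so solutions exist.
Back-substituting, 191×(-633) + 1778×(68) = 1.
So 191×(-633) ≡ 1 (mod 1778); multiply by 926: t ≡ -586158 (mod 1778).
Smallest nonnegative: t = -586158 mod 1778 = 582.

582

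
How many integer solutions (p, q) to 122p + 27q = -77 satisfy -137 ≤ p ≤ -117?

gcd(122, 27) = 1  (122 = 4×27 + 14, 27 = 1×14 + 13, 14 = 1×13 + 1, 13 = 13×1).
Back-substituting, 122×(2) + 27×(-9) = 1.
Scale by -77: particular solution (-154, 693); reduce p mod 27: (8, -39).
General solution: p = 8 + 27t, q = -39 - 122t for integer t.
-137 ≤ 8 + 27t ≤ -117 gives t ∈ [-5, -5], which is 1 value.

1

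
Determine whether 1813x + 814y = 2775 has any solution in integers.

yes

gcd(1813, 814):
  1813 = 2·814 + 185
  814 = 4·185 + 74
  185 = 2·74 + 37
  74 = 2·37
so gcd(1813, 814) = 37.
37 divides 2775, so integer solutions exist.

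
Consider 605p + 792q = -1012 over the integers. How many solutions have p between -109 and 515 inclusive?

9

gcd(792, 605) = 11  (792 = 1×605 + 187, 605 = 3×187 + 44, 187 = 4×44 + 11, 44 = 4×11).
Back-substituting, 605×(-17) + 792×(13) = 11.
Scale by -92: particular solution (1564, -1196); reduce p mod 72: (52, -41).
General solution: p = 52 + 72t, q = -41 - 55t for integer t.
-109 ≤ 52 + 72t ≤ 515 gives t ∈ [-2, 6], which is 9 values.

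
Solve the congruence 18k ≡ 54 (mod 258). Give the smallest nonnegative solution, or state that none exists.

gcd(258, 18) = 6  (258 = 14·18 + 6, 18 = 3·6).
6 divides 54, so solutions exist.
Back-substituting, 18·(-14) + 258·(1) = 6.
So 18·(-14) ≡ 6 (mod 258); multiply by 9: k ≡ -126 (mod 43).
Smallest nonnegative: k = -126 mod 43 = 3.

3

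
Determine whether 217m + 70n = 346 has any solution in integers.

gcd(217, 70) = 7  (217 = 3·70 + 7, 70 = 10·7).
7 does not divide 346 (remainder 3), so no integer solutions.

no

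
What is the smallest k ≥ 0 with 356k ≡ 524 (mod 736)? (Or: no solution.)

171

gcd(736, 356):
  736 = 2*356 + 24
  356 = 14*24 + 20
  24 = 1*20 + 4
  20 = 5*4
so gcd(736, 356) = 4.
4 divides 524, so solutions exist.
Back-substitute for Bézout coefficients:
  4 = 24 - 1*20
  ... = 356*(-31) + 736*(15)
So 356*(-31) ≡ 4 (mod 736); multiply by 131: k ≡ -4061 (mod 184).
Smallest nonnegative: k = -4061 mod 184 = 171.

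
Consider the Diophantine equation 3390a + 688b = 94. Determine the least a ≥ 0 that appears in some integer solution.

177

gcd(3390, 688) = 2  (3390 = 4·688 + 638, 688 = 1·638 + 50, 638 = 12·50 + 38, 50 = 1·38 + 12, 38 = 3·12 + 2, 12 = 6·2).
2 divides 94, so solutions exist.
Back-substituting, 3390·(55) + 688·(-271) = 2.
Scale by 94/2 = 47: (a₀, b₀) = (2585, -12737).
General solution: a = 2585 + 344t, b = -12737 - 1695t for integer t.
a ≥ 0: smallest is 2585 mod 344 = 177 (at t = -7), with b = -872.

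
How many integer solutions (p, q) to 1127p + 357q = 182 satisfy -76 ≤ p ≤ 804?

17

gcd(1127, 357):
  1127 = 3*357 + 56
  357 = 6*56 + 21
  56 = 2*21 + 14
  21 = 1*14 + 7
  14 = 2*7
so gcd(1127, 357) = 7.
Back-substitute for Bézout coefficients:
  7 = 21 - 1*14
  ... = 1127*(-19) + 357*(60)
Scale by 26: particular solution (-494, 1560); reduce p mod 51: (16, -50).
General solution: p = 16 + 51t, q = -50 - 161t for integer t.
-76 ≤ 16 + 51t ≤ 804 gives t ∈ [-1, 15], which is 17 values.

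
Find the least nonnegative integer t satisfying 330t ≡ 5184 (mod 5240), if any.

no solution

gcd(5240, 330):
  5240 = 15×330 + 290
  330 = 1×290 + 40
  290 = 7×40 + 10
  40 = 4×10
so gcd(5240, 330) = 10.
10 does not divide 5184, so the congruence has no solution.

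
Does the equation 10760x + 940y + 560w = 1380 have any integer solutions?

yes

gcd(10760, 940):
  10760 = 11·940 + 420
  940 = 2·420 + 100
  420 = 4·100 + 20
  100 = 5·20
so gcd(10760, 940) = 20.
gcd(20, 560) = 20.
20 divides 1380, so integer solutions exist.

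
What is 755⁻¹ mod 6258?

5081

gcd(6258, 755):
  6258 = 8*755 + 218
  755 = 3*218 + 101
  218 = 2*101 + 16
  101 = 6*16 + 5
  16 = 3*5 + 1
  5 = 5*1
so gcd(6258, 755) = 1.
Back-substitute for Bézout coefficients:
  1 = 16 - 3*5
  ... = 755*(-1177) + 6258*(142)
So 755*-1177 ≡ 1 (mod 6258), and -1177 mod 6258 = 5081.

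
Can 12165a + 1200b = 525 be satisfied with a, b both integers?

gcd(12165, 1200) = 15.
15 divides 525, so integer solutions exist.

yes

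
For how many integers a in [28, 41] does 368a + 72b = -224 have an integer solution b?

gcd(368, 72) = 8  (368 = 5·72 + 8, 72 = 9·8).
Back-substituting, 368·(1) + 72·(-5) = 8.
Scale by -28: particular solution (-28, 140); reduce a mod 9: (8, -44).
General solution: a = 8 + 9t, b = -44 - 46t for integer t.
28 ≤ 8 + 9t ≤ 41 gives t ∈ [3, 3], which is 1 value.

1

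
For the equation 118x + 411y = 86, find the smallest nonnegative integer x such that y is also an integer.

gcd(411, 118) = 1  (411 = 3·118 + 57, 118 = 2·57 + 4, 57 = 14·4 + 1, 4 = 4·1).
1 divides 86, so solutions exist.
Back-substituting, 118·(-101) + 411·(29) = 1.
Scale by 86/1 = 86: (x₀, y₀) = (-8686, 2494).
General solution: x = -8686 + 411t, y = 2494 - 118t for integer t.
x ≥ 0: smallest is -8686 mod 411 = 356 (at t = 22), with y = -102.

356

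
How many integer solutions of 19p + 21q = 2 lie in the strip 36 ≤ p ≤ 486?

gcd(21, 19):
  21 = 1×19 + 2
  19 = 9×2 + 1
  2 = 2×1
so gcd(21, 19) = 1.
Back-substitute for Bézout coefficients:
  1 = 19 - 9×2
  ... = 19×(10) + 21×(-9)
Scale by 2: particular solution (20, -18); reduce p mod 21: (20, -18).
General solution: p = 20 + 21t, q = -18 - 19t for integer t.
36 ≤ 20 + 21t ≤ 486 gives t ∈ [1, 22], which is 22 values.

22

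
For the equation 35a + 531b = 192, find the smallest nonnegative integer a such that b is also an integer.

51

gcd(531, 35) = 1.
1 divides 192, so solutions exist.
By Bézout, 35×(-91) + 531×(6) = 1.
Scale by 192/1 = 192: (a₀, b₀) = (-17472, 1152).
General solution: a = -17472 + 531t, b = 1152 - 35t for integer t.
a ≥ 0: smallest is -17472 mod 531 = 51 (at t = 33), with b = -3.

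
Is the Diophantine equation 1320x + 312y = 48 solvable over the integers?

gcd(1320, 312) = 24  (1320 = 4*312 + 72, 312 = 4*72 + 24, 72 = 3*24).
24 divides 48, so integer solutions exist.

yes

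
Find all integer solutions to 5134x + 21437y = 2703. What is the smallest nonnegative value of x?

gcd(21437, 5134):
  21437 = 4·5134 + 901
  5134 = 5·901 + 629
  901 = 1·629 + 272
  629 = 2·272 + 85
  272 = 3·85 + 17
  85 = 5·17
so gcd(21437, 5134) = 17.
17 divides 2703, so solutions exist.
Back-substitute for Bézout coefficients:
  17 = 272 - 3·85
  ... = 5134·(-238) + 21437·(57)
Scale by 2703/17 = 159: (x₀, y₀) = (-37842, 9063).
General solution: x = -37842 + 1261t, y = 9063 - 302t for integer t.
x ≥ 0: smallest is -37842 mod 1261 = 1249 (at t = 31), with y = -299.

1249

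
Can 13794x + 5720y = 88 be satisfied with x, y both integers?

gcd(13794, 5720) = 22  (13794 = 2*5720 + 2354, 5720 = 2*2354 + 1012, 2354 = 2*1012 + 330, 1012 = 3*330 + 22, 330 = 15*22).
22 divides 88, so integer solutions exist.

yes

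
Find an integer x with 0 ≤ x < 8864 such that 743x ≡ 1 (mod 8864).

gcd(8864, 743):
  8864 = 11*743 + 691
  743 = 1*691 + 52
  691 = 13*52 + 15
  52 = 3*15 + 7
  15 = 2*7 + 1
  7 = 7*1
so gcd(8864, 743) = 1.
Back-substitute for Bézout coefficients:
  1 = 15 - 2*7
  ... = 743*(-1193) + 8864*(100)
So 743*-1193 ≡ 1 (mod 8864), and -1193 mod 8864 = 7671.

7671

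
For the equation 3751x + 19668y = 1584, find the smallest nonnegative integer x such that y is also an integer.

336

gcd(19668, 3751):
  19668 = 5*3751 + 913
  3751 = 4*913 + 99
  913 = 9*99 + 22
  99 = 4*22 + 11
  22 = 2*11
so gcd(19668, 3751) = 11.
11 divides 1584, so solutions exist.
Back-substitute for Bézout coefficients:
  11 = 99 - 4*22
  ... = 3751*(797) + 19668*(-152)
Scale by 1584/11 = 144: (x₀, y₀) = (114768, -21888).
General solution: x = 114768 + 1788t, y = -21888 - 341t for integer t.
x ≥ 0: smallest is 114768 mod 1788 = 336 (at t = -64), with y = -64.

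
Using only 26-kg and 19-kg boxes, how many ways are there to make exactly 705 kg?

Need nonnegative integers with 26j + 19k = 705.
gcd(26, 19) = 1, and 26·(-8) + 19·(11) = 1.
So (j₀, k₀) = (-5640, 7755); general j = -5640 + 19t, k = 7755 - 26t.
j ≥ 0 ⇒ t ≥ 297; k ≥ 0 ⇒ t ≤ 298. That's 2 values of t.

2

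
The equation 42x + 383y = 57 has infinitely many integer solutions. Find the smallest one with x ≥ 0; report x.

gcd(383, 42) = 1.
1 divides 57, so solutions exist.
By Bézout, 42*(-155) + 383*(17) = 1.
Scale by 57/1 = 57: (x₀, y₀) = (-8835, 969).
General solution: x = -8835 + 383t, y = 969 - 42t for integer t.
x ≥ 0: smallest is -8835 mod 383 = 357 (at t = 24), with y = -39.

357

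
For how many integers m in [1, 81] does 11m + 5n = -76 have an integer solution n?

16

gcd(11, 5) = 1  (11 = 2·5 + 1, 5 = 5·1).
Back-substituting, 11·(1) + 5·(-2) = 1.
Scale by -76: particular solution (-76, 152); reduce m mod 5: (4, -24).
General solution: m = 4 + 5t, n = -24 - 11t for integer t.
1 ≤ 4 + 5t ≤ 81 gives t ∈ [0, 15], which is 16 values.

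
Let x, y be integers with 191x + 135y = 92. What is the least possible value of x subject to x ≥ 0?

gcd(191, 135):
  191 = 1×135 + 56
  135 = 2×56 + 23
  56 = 2×23 + 10
  23 = 2×10 + 3
  10 = 3×3 + 1
  3 = 3×1
so gcd(191, 135) = 1.
1 divides 92, so solutions exist.
Back-substitute for Bézout coefficients:
  1 = 10 - 3×3
  ... = 191×(41) + 135×(-58)
Scale by 92/1 = 92: (x₀, y₀) = (3772, -5336).
General solution: x = 3772 + 135t, y = -5336 - 191t for integer t.
x ≥ 0: smallest is 3772 mod 135 = 127 (at t = -27), with y = -179.

127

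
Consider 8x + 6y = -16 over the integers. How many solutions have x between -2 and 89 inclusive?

gcd(8, 6):
  8 = 1*6 + 2
  6 = 3*2
so gcd(8, 6) = 2.
Back-substitute for Bézout coefficients:
  2 = 8 - 1*6
  ... = 8*(1) + 6*(-1)
Scale by -8: particular solution (-8, 8); reduce x mod 3: (1, -4).
General solution: x = 1 + 3t, y = -4 - 4t for integer t.
-2 ≤ 1 + 3t ≤ 89 gives t ∈ [-1, 29], which is 31 values.

31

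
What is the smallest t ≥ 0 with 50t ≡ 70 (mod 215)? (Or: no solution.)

10

gcd(215, 50) = 5.
5 divides 70, so solutions exist.
By Bézout, 50*(13) + 215*(-3) = 5.
So 50*(13) ≡ 5 (mod 215); multiply by 14: t ≡ 182 (mod 43).
Smallest nonnegative: t = 182 mod 43 = 10.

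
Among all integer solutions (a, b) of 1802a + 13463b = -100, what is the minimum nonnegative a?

1539

gcd(13463, 1802) = 1.
1 divides -100, so solutions exist.
By Bézout, 1802·(-6343) + 13463·(849) = 1.
Scale by -100/1 = -100: (a₀, b₀) = (634300, -84900).
General solution: a = 634300 + 13463t, b = -84900 - 1802t for integer t.
a ≥ 0: smallest is 634300 mod 13463 = 1539 (at t = -47), with b = -206.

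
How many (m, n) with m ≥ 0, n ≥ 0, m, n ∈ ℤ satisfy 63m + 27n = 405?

3

gcd(63, 27) = 9.
By Bézout, 63×(1) + 27×(-2) = 9.
One solution: (0, 15).
General: m = 0 + 3t, n = 15 - 7t.
m ≥ 0 ⇒ t ≥ 0; n ≥ 0 ⇒ t ≤ 2. So t ∈ [0, 2]: 3 solutions.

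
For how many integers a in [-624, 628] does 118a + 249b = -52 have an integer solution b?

gcd(249, 118):
  249 = 2×118 + 13
  118 = 9×13 + 1
  13 = 13×1
so gcd(249, 118) = 1.
Back-substitute for Bézout coefficients:
  1 = 118 - 9×13
  ... = 118×(19) + 249×(-9)
Scale by -52: particular solution (-988, 468); reduce a mod 249: (8, -4).
General solution: a = 8 + 249t, b = -4 - 118t for integer t.
-624 ≤ 8 + 249t ≤ 628 gives t ∈ [-2, 2], which is 5 values.

5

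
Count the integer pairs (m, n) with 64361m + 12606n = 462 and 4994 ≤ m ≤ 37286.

gcd(64361, 12606) = 11.
By Bézout, 64361*(-161) + 12606*(822) = 11.
Particular solution: (114, -582).
General solution: m = 114 + 1146t, n = -582 - 5851t for integer t.
4994 ≤ 114 + 1146t ≤ 37286 gives t ∈ [5, 32], which is 28 values.

28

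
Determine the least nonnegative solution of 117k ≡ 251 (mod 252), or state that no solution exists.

no solution

gcd(252, 117):
  252 = 2×117 + 18
  117 = 6×18 + 9
  18 = 2×9
so gcd(252, 117) = 9.
9 does not divide 251, so the congruence has no solution.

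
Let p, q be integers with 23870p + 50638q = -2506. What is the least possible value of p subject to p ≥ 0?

gcd(50638, 23870) = 14.
14 divides -2506, so solutions exist.
By Bézout, 23870×(-664) + 50638×(313) = 14.
Scale by -2506/14 = -179: (p₀, q₀) = (118856, -56027).
General solution: p = 118856 + 3617t, q = -56027 - 1705t for integer t.
p ≥ 0: smallest is 118856 mod 3617 = 3112 (at t = -32), with q = -1467.

3112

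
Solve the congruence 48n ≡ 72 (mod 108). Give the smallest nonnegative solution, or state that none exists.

gcd(108, 48) = 12.
12 divides 72, so solutions exist.
By Bézout, 48×(-2) + 108×(1) = 12.
So 48×(-2) ≡ 12 (mod 108); multiply by 6: n ≡ -12 (mod 9).
Smallest nonnegative: n = -12 mod 9 = 6.

6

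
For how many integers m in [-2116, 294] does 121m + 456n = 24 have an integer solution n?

gcd(456, 121) = 1.
By Bézout, 121*(49) + 456*(-13) = 1.
Particular solution: (264, -70).
General solution: m = 264 + 456t, n = -70 - 121t for integer t.
-2116 ≤ 264 + 456t ≤ 294 gives t ∈ [-5, 0], which is 6 values.

6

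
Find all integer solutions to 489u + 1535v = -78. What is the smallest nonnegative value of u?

gcd(1535, 489) = 1  (1535 = 3×489 + 68, 489 = 7×68 + 13, 68 = 5×13 + 3, 13 = 4×3 + 1, 3 = 3×1).
1 divides -78, so solutions exist.
Back-substituting, 489×(474) + 1535×(-151) = 1.
Scale by -78/1 = -78: (u₀, v₀) = (-36972, 11778).
General solution: u = -36972 + 1535t, v = 11778 - 489t for integer t.
u ≥ 0: smallest is -36972 mod 1535 = 1403 (at t = 25), with v = -447.

1403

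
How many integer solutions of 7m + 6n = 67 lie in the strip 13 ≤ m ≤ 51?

7

gcd(7, 6) = 1  (7 = 1×6 + 1, 6 = 6×1).
Back-substituting, 7×(1) + 6×(-1) = 1.
Scale by 67: particular solution (67, -67); reduce m mod 6: (1, 10).
General solution: m = 1 + 6t, n = 10 - 7t for integer t.
13 ≤ 1 + 6t ≤ 51 gives t ∈ [2, 8], which is 7 values.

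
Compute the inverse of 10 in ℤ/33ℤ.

gcd(33, 10) = 1.
By Bézout, 10×(10) + 33×(-3) = 1.
So 10×10 ≡ 1 (mod 33), and 10 mod 33 = 10.

10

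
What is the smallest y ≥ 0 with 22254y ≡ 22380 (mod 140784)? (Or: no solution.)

22282

gcd(140784, 22254) = 6.
6 divides 22380, so solutions exist.
By Bézout, 22254·(-5643) + 140784·(892) = 6.
So 22254·(-5643) ≡ 6 (mod 140784); multiply by 3730: y ≡ -21048390 (mod 23464).
Smallest nonnegative: y = -21048390 mod 23464 = 22282.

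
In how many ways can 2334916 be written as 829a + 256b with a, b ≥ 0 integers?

gcd(829, 256) = 1.
By Bézout, 829*(21) + 256*(-68) = 1.
One solution: (20, 9056).
General: a = 20 + 256t, b = 9056 - 829t.
a ≥ 0 ⇒ t ≥ 0; b ≥ 0 ⇒ t ≤ 10. So t ∈ [0, 10]: 11 solutions.

11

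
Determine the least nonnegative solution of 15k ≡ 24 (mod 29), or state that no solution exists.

gcd(29, 15) = 1  (29 = 1*15 + 14, 15 = 1*14 + 1, 14 = 14*1).
1 divides 24, so solutions exist.
Back-substituting, 15*(2) + 29*(-1) = 1.
So 15*(2) ≡ 1 (mod 29); multiply by 24: k ≡ 48 (mod 29).
Smallest nonnegative: k = 48 mod 29 = 19.

19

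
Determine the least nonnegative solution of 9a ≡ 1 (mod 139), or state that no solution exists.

31

gcd(139, 9) = 1.
1 divides 1, so solutions exist.
By Bézout, 9×(31) + 139×(-2) = 1.
So 9×(31) ≡ 1 (mod 139); multiply by 1: a ≡ 31 (mod 139).
Smallest nonnegative: a = 31 mod 139 = 31.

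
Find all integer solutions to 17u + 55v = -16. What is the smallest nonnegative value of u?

gcd(55, 17):
  55 = 3*17 + 4
  17 = 4*4 + 1
  4 = 4*1
so gcd(55, 17) = 1.
1 divides -16, so solutions exist.
Back-substitute for Bézout coefficients:
  1 = 17 - 4*4
  ... = 17*(13) + 55*(-4)
Scale by -16/1 = -16: (u₀, v₀) = (-208, 64).
General solution: u = -208 + 55t, v = 64 - 17t for integer t.
u ≥ 0: smallest is -208 mod 55 = 12 (at t = 4), with v = -4.

12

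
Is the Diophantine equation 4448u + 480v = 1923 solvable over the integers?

no

gcd(4448, 480) = 32  (4448 = 9*480 + 128, 480 = 3*128 + 96, 128 = 1*96 + 32, 96 = 3*32).
32 does not divide 1923 (remainder 3), so no integer solutions.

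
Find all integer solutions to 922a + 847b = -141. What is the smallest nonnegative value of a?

32

gcd(922, 847) = 1.
1 divides -141, so solutions exist.
By Bézout, 922×(192) + 847×(-209) = 1.
Scale by -141/1 = -141: (a₀, b₀) = (-27072, 29469).
General solution: a = -27072 + 847t, b = 29469 - 922t for integer t.
a ≥ 0: smallest is -27072 mod 847 = 32 (at t = 32), with b = -35.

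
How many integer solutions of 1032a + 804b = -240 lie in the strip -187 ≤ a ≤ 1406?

gcd(1032, 804):
  1032 = 1*804 + 228
  804 = 3*228 + 120
  228 = 1*120 + 108
  120 = 1*108 + 12
  108 = 9*12
so gcd(1032, 804) = 12.
Back-substitute for Bézout coefficients:
  12 = 120 - 1*108
  ... = 1032*(-7) + 804*(9)
Scale by -20: particular solution (140, -180); reduce a mod 67: (6, -8).
General solution: a = 6 + 67t, b = -8 - 86t for integer t.
-187 ≤ 6 + 67t ≤ 1406 gives t ∈ [-2, 20], which is 23 values.

23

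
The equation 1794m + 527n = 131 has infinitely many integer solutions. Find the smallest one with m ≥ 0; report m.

347

gcd(1794, 527) = 1.
1 divides 131, so solutions exist.
By Bézout, 1794×(240) + 527×(-817) = 1.
Scale by 131/1 = 131: (m₀, n₀) = (31440, -107027).
General solution: m = 31440 + 527t, n = -107027 - 1794t for integer t.
m ≥ 0: smallest is 31440 mod 527 = 347 (at t = -59), with n = -1181.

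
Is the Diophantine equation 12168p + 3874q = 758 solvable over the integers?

no

gcd(12168, 3874) = 26.
26 does not divide 758 (remainder 4), so no integer solutions.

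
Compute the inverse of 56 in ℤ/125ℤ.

gcd(125, 56) = 1.
By Bézout, 56×(-29) + 125×(13) = 1.
So 56×-29 ≡ 1 (mod 125), and -29 mod 125 = 96.

96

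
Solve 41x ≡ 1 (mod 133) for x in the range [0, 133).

13

gcd(133, 41) = 1  (133 = 3·41 + 10, 41 = 4·10 + 1, 10 = 10·1).
Back-substituting, 41·(13) + 133·(-4) = 1.
So 41·13 ≡ 1 (mod 133), and 13 mod 133 = 13.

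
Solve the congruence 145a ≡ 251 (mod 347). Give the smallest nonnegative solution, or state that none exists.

186

gcd(347, 145) = 1  (347 = 2×145 + 57, 145 = 2×57 + 31, 57 = 1×31 + 26, 31 = 1×26 + 5, 26 = 5×5 + 1, 5 = 5×1).
1 divides 251, so solutions exist.
Back-substituting, 145×(-67) + 347×(28) = 1.
So 145×(-67) ≡ 1 (mod 347); multiply by 251: a ≡ -16817 (mod 347).
Smallest nonnegative: a = -16817 mod 347 = 186.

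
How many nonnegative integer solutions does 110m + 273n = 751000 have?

25

gcd(273, 110) = 1  (273 = 2×110 + 53, 110 = 2×53 + 4, 53 = 13×4 + 1, 4 = 4×1).
Back-substituting, 110×(-67) + 273×(27) = 1.
Scale by 751000: one solution is (-50317000, 20277000). Reduce m mod 273: (176, 2680).
General: m = 176 + 273t, n = 2680 - 110t.
m ≥ 0 ⇒ t ≥ 0; n ≥ 0 ⇒ t ≤ 24. So t ∈ [0, 24]: 25 solutions.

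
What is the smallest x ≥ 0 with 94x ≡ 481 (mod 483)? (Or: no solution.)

gcd(483, 94):
  483 = 5·94 + 13
  94 = 7·13 + 3
  13 = 4·3 + 1
  3 = 3·1
so gcd(483, 94) = 1.
1 divides 481, so solutions exist.
Back-substitute for Bézout coefficients:
  1 = 13 - 4·3
  ... = 94·(-149) + 483·(29)
So 94·(-149) ≡ 1 (mod 483); multiply by 481: x ≡ -71669 (mod 483).
Smallest nonnegative: x = -71669 mod 483 = 298.

298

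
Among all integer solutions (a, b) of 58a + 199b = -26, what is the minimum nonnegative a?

gcd(199, 58):
  199 = 3·58 + 25
  58 = 2·25 + 8
  25 = 3·8 + 1
  8 = 8·1
so gcd(199, 58) = 1.
1 divides -26, so solutions exist.
Back-substitute for Bézout coefficients:
  1 = 25 - 3·8
  ... = 58·(-24) + 199·(7)
Scale by -26/1 = -26: (a₀, b₀) = (624, -182).
General solution: a = 624 + 199t, b = -182 - 58t for integer t.
a ≥ 0: smallest is 624 mod 199 = 27 (at t = -3), with b = -8.

27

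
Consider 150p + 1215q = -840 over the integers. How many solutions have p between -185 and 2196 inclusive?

29

gcd(1215, 150) = 15.
By Bézout, 150×(-8) + 1215×(1) = 15.
Particular solution: (43, -6).
General solution: p = 43 + 81t, q = -6 - 10t for integer t.
-185 ≤ 43 + 81t ≤ 2196 gives t ∈ [-2, 26], which is 29 values.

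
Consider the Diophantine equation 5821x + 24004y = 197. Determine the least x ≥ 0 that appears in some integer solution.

20569

gcd(24004, 5821) = 1  (24004 = 4·5821 + 720, 5821 = 8·720 + 61, 720 = 11·61 + 49, 61 = 1·49 + 12, 49 = 4·12 + 1, 12 = 12·1).
1 divides 197, so solutions exist.
Back-substituting, 5821·(-1967) + 24004·(477) = 1.
Scale by 197/1 = 197: (x₀, y₀) = (-387499, 93969).
General solution: x = -387499 + 24004t, y = 93969 - 5821t for integer t.
x ≥ 0: smallest is -387499 mod 24004 = 20569 (at t = 17), with y = -4988.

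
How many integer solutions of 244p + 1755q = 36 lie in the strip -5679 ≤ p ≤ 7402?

gcd(1755, 244):
  1755 = 7×244 + 47
  244 = 5×47 + 9
  47 = 5×9 + 2
  9 = 4×2 + 1
  2 = 2×1
so gcd(1755, 244) = 1.
Back-substitute for Bézout coefficients:
  1 = 9 - 4×2
  ... = 244×(784) + 1755×(-109)
Scale by 36: particular solution (28224, -3924); reduce p mod 1755: (144, -20).
General solution: p = 144 + 1755t, q = -20 - 244t for integer t.
-5679 ≤ 144 + 1755t ≤ 7402 gives t ∈ [-3, 4], which is 8 values.

8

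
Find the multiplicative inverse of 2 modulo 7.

4

gcd(7, 2):
  7 = 3*2 + 1
  2 = 2*1
so gcd(7, 2) = 1.
Back-substitute for Bézout coefficients:
  1 = 7 - 3*2
  ... = 2*(-3) + 7*(1)
So 2*-3 ≡ 1 (mod 7), and -3 mod 7 = 4.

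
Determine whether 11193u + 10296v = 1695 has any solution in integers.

no

gcd(11193, 10296) = 39.
39 does not divide 1695 (remainder 18), so no integer solutions.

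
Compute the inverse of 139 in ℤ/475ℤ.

434

gcd(475, 139) = 1  (475 = 3×139 + 58, 139 = 2×58 + 23, 58 = 2×23 + 12, 23 = 1×12 + 11, 12 = 1×11 + 1, 11 = 11×1).
Back-substituting, 139×(-41) + 475×(12) = 1.
So 139×-41 ≡ 1 (mod 475), and -41 mod 475 = 434.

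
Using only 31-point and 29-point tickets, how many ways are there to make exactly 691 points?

Need nonnegative integers with 31j + 29k = 691.
gcd(31, 29) = 1, and 31·(-14) + 29·(15) = 1.
So (j₀, k₀) = (-9674, 10365); general j = -9674 + 29t, k = 10365 - 31t.
j ≥ 0 ⇒ t ≥ 334; k ≥ 0 ⇒ t ≤ 334. That's 1 value of t.

1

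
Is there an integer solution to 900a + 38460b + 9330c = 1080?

gcd(38460, 900) = 60  (38460 = 42·900 + 660, 900 = 1·660 + 240, 660 = 2·240 + 180, 240 = 1·180 + 60, 180 = 3·60).
gcd(60, 9330) = 30.
30 divides 1080, so integer solutions exist.

yes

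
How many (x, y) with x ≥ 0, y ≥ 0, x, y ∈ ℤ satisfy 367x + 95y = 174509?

5

gcd(367, 95) = 1.
By Bézout, 367·(-22) + 95·(85) = 1.
One solution: (37, 1694).
General: x = 37 + 95t, y = 1694 - 367t.
x ≥ 0 ⇒ t ≥ 0; y ≥ 0 ⇒ t ≤ 4. So t ∈ [0, 4]: 5 solutions.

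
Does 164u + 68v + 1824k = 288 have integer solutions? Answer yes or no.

gcd(164, 68) = 4  (164 = 2×68 + 28, 68 = 2×28 + 12, 28 = 2×12 + 4, 12 = 3×4).
gcd(4, 1824) = 4.
4 divides 288, so integer solutions exist.

yes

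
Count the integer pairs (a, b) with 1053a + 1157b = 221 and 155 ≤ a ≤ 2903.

31

gcd(1157, 1053) = 13.
By Bézout, 1053×(11) + 1157×(-10) = 13.
Particular solution: (9, -8).
General solution: a = 9 + 89t, b = -8 - 81t for integer t.
155 ≤ 9 + 89t ≤ 2903 gives t ∈ [2, 32], which is 31 values.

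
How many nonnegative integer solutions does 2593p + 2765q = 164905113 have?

23

gcd(2765, 2593) = 1  (2765 = 1×2593 + 172, 2593 = 15×172 + 13, 172 = 13×13 + 3, 13 = 4×3 + 1, 3 = 3×1).
Back-substituting, 2593×(852) + 2765×(-799) = 1.
Scale by 164905113: one solution is (140499156276, -131759185287). Reduce p mod 2765: (206, 59447).
General: p = 206 + 2765t, q = 59447 - 2593t.
p ≥ 0 ⇒ t ≥ 0; q ≥ 0 ⇒ t ≤ 22. So t ∈ [0, 22]: 23 solutions.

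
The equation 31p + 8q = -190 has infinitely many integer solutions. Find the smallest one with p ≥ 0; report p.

6

gcd(31, 8):
  31 = 3·8 + 7
  8 = 1·7 + 1
  7 = 7·1
so gcd(31, 8) = 1.
1 divides -190, so solutions exist.
Back-substitute for Bézout coefficients:
  1 = 8 - 1·7
  ... = 31·(-1) + 8·(4)
Scale by -190/1 = -190: (p₀, q₀) = (190, -760).
General solution: p = 190 + 8t, q = -760 - 31t for integer t.
p ≥ 0: smallest is 190 mod 8 = 6 (at t = -23), with q = -47.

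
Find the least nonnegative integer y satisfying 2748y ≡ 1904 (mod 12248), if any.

384

gcd(12248, 2748) = 4  (12248 = 4·2748 + 1256, 2748 = 2·1256 + 236, 1256 = 5·236 + 76, 236 = 3·76 + 8, 76 = 9·8 + 4, 8 = 2·4).
4 divides 1904, so solutions exist.
Back-substituting, 2748·(-1453) + 12248·(326) = 4.
So 2748·(-1453) ≡ 4 (mod 12248); multiply by 476: y ≡ -691628 (mod 3062).
Smallest nonnegative: y = -691628 mod 3062 = 384.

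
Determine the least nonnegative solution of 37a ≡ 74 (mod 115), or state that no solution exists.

gcd(115, 37) = 1.
1 divides 74, so solutions exist.
By Bézout, 37×(28) + 115×(-9) = 1.
So 37×(28) ≡ 1 (mod 115); multiply by 74: a ≡ 2072 (mod 115).
Smallest nonnegative: a = 2072 mod 115 = 2.

2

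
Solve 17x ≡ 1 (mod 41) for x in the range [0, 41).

29

gcd(41, 17) = 1.
By Bézout, 17·(-12) + 41·(5) = 1.
So 17·-12 ≡ 1 (mod 41), and -12 mod 41 = 29.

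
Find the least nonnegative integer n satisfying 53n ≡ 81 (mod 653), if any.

gcd(653, 53) = 1  (653 = 12*53 + 17, 53 = 3*17 + 2, 17 = 8*2 + 1, 2 = 2*1).
1 divides 81, so solutions exist.
Back-substituting, 53*(-308) + 653*(25) = 1.
So 53*(-308) ≡ 1 (mod 653); multiply by 81: n ≡ -24948 (mod 653).
Smallest nonnegative: n = -24948 mod 653 = 519.

519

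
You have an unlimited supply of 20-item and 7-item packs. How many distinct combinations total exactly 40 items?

1

Need nonnegative integers with 20j + 7k = 40.
gcd(20, 7) = 1, and 20·(-1) + 7·(3) = 1.
So (j₀, k₀) = (-40, 120); general j = -40 + 7t, k = 120 - 20t.
j ≥ 0 ⇒ t ≥ 6; k ≥ 0 ⇒ t ≤ 6. That's 1 value of t.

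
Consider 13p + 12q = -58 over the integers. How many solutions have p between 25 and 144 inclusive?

10

gcd(13, 12) = 1  (13 = 1×12 + 1, 12 = 12×1).
Back-substituting, 13×(1) + 12×(-1) = 1.
Scale by -58: particular solution (-58, 58); reduce p mod 12: (2, -7).
General solution: p = 2 + 12t, q = -7 - 13t for integer t.
25 ≤ 2 + 12t ≤ 144 gives t ∈ [2, 11], which is 10 values.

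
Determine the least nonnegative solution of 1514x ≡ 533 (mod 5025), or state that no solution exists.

3097

gcd(5025, 1514) = 1  (5025 = 3×1514 + 483, 1514 = 3×483 + 65, 483 = 7×65 + 28, 65 = 2×28 + 9, 28 = 3×9 + 1, 9 = 9×1).
1 divides 533, so solutions exist.
Back-substituting, 1514×(-541) + 5025×(163) = 1.
So 1514×(-541) ≡ 1 (mod 5025); multiply by 533: x ≡ -288353 (mod 5025).
Smallest nonnegative: x = -288353 mod 5025 = 3097.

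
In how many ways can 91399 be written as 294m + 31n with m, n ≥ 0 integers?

10

gcd(294, 31) = 1  (294 = 9·31 + 15, 31 = 2·15 + 1, 15 = 15·1).
Back-substituting, 294·(-2) + 31·(19) = 1.
Scale by 91399: one solution is (-182798, 1736581). Reduce m mod 31: (9, 2863).
General: m = 9 + 31t, n = 2863 - 294t.
m ≥ 0 ⇒ t ≥ 0; n ≥ 0 ⇒ t ≤ 9. So t ∈ [0, 9]: 10 solutions.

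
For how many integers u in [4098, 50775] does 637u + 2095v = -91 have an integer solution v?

22

gcd(2095, 637) = 1  (2095 = 3*637 + 184, 637 = 3*184 + 85, 184 = 2*85 + 14, 85 = 6*14 + 1, 14 = 14*1).
Back-substituting, 637*(148) + 2095*(-45) = 1.
Scale by -91: particular solution (-13468, 4095); reduce u mod 2095: (1197, -364).
General solution: u = 1197 + 2095t, v = -364 - 637t for integer t.
4098 ≤ 1197 + 2095t ≤ 50775 gives t ∈ [2, 23], which is 22 values.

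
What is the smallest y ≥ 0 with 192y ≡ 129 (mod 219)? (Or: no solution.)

52

gcd(219, 192) = 3  (219 = 1·192 + 27, 192 = 7·27 + 3, 27 = 9·3).
3 divides 129, so solutions exist.
Back-substituting, 192·(8) + 219·(-7) = 3.
So 192·(8) ≡ 3 (mod 219); multiply by 43: y ≡ 344 (mod 73).
Smallest nonnegative: y = 344 mod 73 = 52.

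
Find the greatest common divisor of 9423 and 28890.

27

gcd(28890, 9423):
  28890 = 3*9423 + 621
  9423 = 15*621 + 108
  621 = 5*108 + 81
  108 = 1*81 + 27
  81 = 3*27
so gcd(28890, 9423) = 27.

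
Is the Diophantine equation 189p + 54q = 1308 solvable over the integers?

no

gcd(189, 54) = 27  (189 = 3*54 + 27, 54 = 2*27).
27 does not divide 1308 (remainder 12), so no integer solutions.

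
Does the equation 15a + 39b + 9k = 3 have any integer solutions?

gcd(39, 15) = 3  (39 = 2*15 + 9, 15 = 1*9 + 6, 9 = 1*6 + 3, 6 = 2*3).
gcd(3, 9) = 3.
3 divides 3, so integer solutions exist.

yes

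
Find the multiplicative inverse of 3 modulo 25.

17

gcd(25, 3) = 1.
By Bézout, 3·(-8) + 25·(1) = 1.
So 3·-8 ≡ 1 (mod 25), and -8 mod 25 = 17.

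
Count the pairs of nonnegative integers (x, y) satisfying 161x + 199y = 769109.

24

gcd(199, 161) = 1.
By Bézout, 161×(89) + 199×(-72) = 1.
One solution: (74, 3805).
General: x = 74 + 199t, y = 3805 - 161t.
x ≥ 0 ⇒ t ≥ 0; y ≥ 0 ⇒ t ≤ 23. So t ∈ [0, 23]: 24 solutions.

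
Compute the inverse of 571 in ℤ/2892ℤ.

547

gcd(2892, 571) = 1  (2892 = 5*571 + 37, 571 = 15*37 + 16, 37 = 2*16 + 5, 16 = 3*5 + 1, 5 = 5*1).
Back-substituting, 571*(547) + 2892*(-108) = 1.
So 571*547 ≡ 1 (mod 2892), and 547 mod 2892 = 547.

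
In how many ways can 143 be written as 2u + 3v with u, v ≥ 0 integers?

gcd(3, 2) = 1.
By Bézout, 2·(-1) + 3·(1) = 1.
One solution: (1, 47).
General: u = 1 + 3t, v = 47 - 2t.
u ≥ 0 ⇒ t ≥ 0; v ≥ 0 ⇒ t ≤ 23. So t ∈ [0, 23]: 24 solutions.

24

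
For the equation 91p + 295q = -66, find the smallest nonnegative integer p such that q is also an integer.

gcd(295, 91) = 1.
1 divides -66, so solutions exist.
By Bézout, 91×(-94) + 295×(29) = 1.
Scale by -66/1 = -66: (p₀, q₀) = (6204, -1914).
General solution: p = 6204 + 295t, q = -1914 - 91t for integer t.
p ≥ 0: smallest is 6204 mod 295 = 9 (at t = -21), with q = -3.

9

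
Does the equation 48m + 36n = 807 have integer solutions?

no

gcd(48, 36) = 12.
12 does not divide 807 (remainder 3), so no integer solutions.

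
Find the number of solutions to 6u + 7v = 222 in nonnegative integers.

gcd(7, 6):
  7 = 1×6 + 1
  6 = 6×1
so gcd(7, 6) = 1.
Back-substitute for Bézout coefficients:
  1 = 7 - 1×6
  ... = 6×(-1) + 7×(1)
Scale by 222: one solution is (-222, 222). Reduce u mod 7: (2, 30).
General: u = 2 + 7t, v = 30 - 6t.
u ≥ 0 ⇒ t ≥ 0; v ≥ 0 ⇒ t ≤ 5. So t ∈ [0, 5]: 6 solutions.

6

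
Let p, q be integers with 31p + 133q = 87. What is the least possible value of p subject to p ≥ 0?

gcd(133, 31) = 1  (133 = 4·31 + 9, 31 = 3·9 + 4, 9 = 2·4 + 1, 4 = 4·1).
1 divides 87, so solutions exist.
Back-substituting, 31·(-30) + 133·(7) = 1.
Scale by 87/1 = 87: (p₀, q₀) = (-2610, 609).
General solution: p = -2610 + 133t, q = 609 - 31t for integer t.
p ≥ 0: smallest is -2610 mod 133 = 50 (at t = 20), with q = -11.

50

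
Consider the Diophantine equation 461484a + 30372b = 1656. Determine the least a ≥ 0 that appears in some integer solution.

gcd(461484, 30372) = 12  (461484 = 15·30372 + 5904, 30372 = 5·5904 + 852, 5904 = 6·852 + 792, 852 = 1·792 + 60, 792 = 13·60 + 12, 60 = 5·12).
12 divides 1656, so solutions exist.
Back-substituting, 461484·(499) + 30372·(-7582) = 12.
Scale by 1656/12 = 138: (a₀, b₀) = (68862, -1046316).
General solution: a = 68862 + 2531t, b = -1046316 - 38457t for integer t.
a ≥ 0: smallest is 68862 mod 2531 = 525 (at t = -27), with b = -7977.

525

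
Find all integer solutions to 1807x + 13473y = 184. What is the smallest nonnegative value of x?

3661

gcd(13473, 1807) = 1  (13473 = 7*1807 + 824, 1807 = 2*824 + 159, 824 = 5*159 + 29, 159 = 5*29 + 14, 29 = 2*14 + 1, 14 = 14*1).
1 divides 184, so solutions exist.
Back-substituting, 1807*(-932) + 13473*(125) = 1.
Scale by 184/1 = 184: (x₀, y₀) = (-171488, 23000).
General solution: x = -171488 + 13473t, y = 23000 - 1807t for integer t.
x ≥ 0: smallest is -171488 mod 13473 = 3661 (at t = 13), with y = -491.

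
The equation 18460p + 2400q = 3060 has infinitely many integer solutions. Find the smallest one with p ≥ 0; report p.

51

gcd(18460, 2400) = 20  (18460 = 7*2400 + 1660, 2400 = 1*1660 + 740, 1660 = 2*740 + 180, 740 = 4*180 + 20, 180 = 9*20).
20 divides 3060, so solutions exist.
Back-substituting, 18460*(-13) + 2400*(100) = 20.
Scale by 3060/20 = 153: (p₀, q₀) = (-1989, 15300).
General solution: p = -1989 + 120t, q = 15300 - 923t for integer t.
p ≥ 0: smallest is -1989 mod 120 = 51 (at t = 17), with q = -391.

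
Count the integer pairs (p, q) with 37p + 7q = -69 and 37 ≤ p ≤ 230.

gcd(37, 7) = 1  (37 = 5×7 + 2, 7 = 3×2 + 1, 2 = 2×1).
Back-substituting, 37×(-3) + 7×(16) = 1.
Scale by -69: particular solution (207, -1104); reduce p mod 7: (4, -31).
General solution: p = 4 + 7t, q = -31 - 37t for integer t.
37 ≤ 4 + 7t ≤ 230 gives t ∈ [5, 32], which is 28 values.

28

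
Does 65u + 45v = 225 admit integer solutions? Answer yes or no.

yes

gcd(65, 45) = 5  (65 = 1·45 + 20, 45 = 2·20 + 5, 20 = 4·5).
5 divides 225, so integer solutions exist.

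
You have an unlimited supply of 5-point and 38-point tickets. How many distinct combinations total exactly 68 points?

Need nonnegative integers with 5j + 38k = 68.
gcd(5, 38) = 1, and 5·(-15) + 38·(2) = 1.
So (j₀, k₀) = (-1020, 136); general j = -1020 + 38t, k = 136 - 5t.
j ≥ 0 ⇒ t ≥ 27; k ≥ 0 ⇒ t ≤ 27. That's 1 value of t.

1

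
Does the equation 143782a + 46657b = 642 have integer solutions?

no

gcd(143782, 46657) = 37  (143782 = 3×46657 + 3811, 46657 = 12×3811 + 925, 3811 = 4×925 + 111, 925 = 8×111 + 37, 111 = 3×37).
37 does not divide 642 (remainder 13), so no integer solutions.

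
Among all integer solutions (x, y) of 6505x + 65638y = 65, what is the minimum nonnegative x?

12613

gcd(65638, 6505):
  65638 = 10·6505 + 588
  6505 = 11·588 + 37
  588 = 15·37 + 33
  37 = 1·33 + 4
  33 = 8·4 + 1
  4 = 4·1
so gcd(65638, 6505) = 1.
1 divides 65, so solutions exist.
Back-substitute for Bézout coefficients:
  1 = 33 - 8·4
  ... = 6505·(-15963) + 65638·(1582)
Scale by 65/1 = 65: (x₀, y₀) = (-1037595, 102830).
General solution: x = -1037595 + 65638t, y = 102830 - 6505t for integer t.
x ≥ 0: smallest is -1037595 mod 65638 = 12613 (at t = 16), with y = -1250.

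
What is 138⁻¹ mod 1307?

gcd(1307, 138) = 1.
By Bézout, 138·(-161) + 1307·(17) = 1.
So 138·-161 ≡ 1 (mod 1307), and -161 mod 1307 = 1146.

1146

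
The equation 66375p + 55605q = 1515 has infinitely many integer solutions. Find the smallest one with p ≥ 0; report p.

3671

gcd(66375, 55605):
  66375 = 1×55605 + 10770
  55605 = 5×10770 + 1755
  10770 = 6×1755 + 240
  1755 = 7×240 + 75
  240 = 3×75 + 15
  75 = 5×15
so gcd(66375, 55605) = 15.
15 divides 1515, so solutions exist.
Back-substitute for Bézout coefficients:
  15 = 240 - 3×75
  ... = 66375×(697) + 55605×(-832)
Scale by 1515/15 = 101: (p₀, q₀) = (70397, -84032).
General solution: p = 70397 + 3707t, q = -84032 - 4425t for integer t.
p ≥ 0: smallest is 70397 mod 3707 = 3671 (at t = -18), with q = -4382.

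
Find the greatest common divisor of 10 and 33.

1

gcd(33, 10):
  33 = 3*10 + 3
  10 = 3*3 + 1
  3 = 3*1
so gcd(33, 10) = 1.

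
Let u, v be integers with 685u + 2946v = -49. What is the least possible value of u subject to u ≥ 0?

gcd(2946, 685) = 1.
1 divides -49, so solutions exist.
By Bézout, 685×(-1187) + 2946×(276) = 1.
Scale by -49/1 = -49: (u₀, v₀) = (58163, -13524).
General solution: u = 58163 + 2946t, v = -13524 - 685t for integer t.
u ≥ 0: smallest is 58163 mod 2946 = 2189 (at t = -19), with v = -509.

2189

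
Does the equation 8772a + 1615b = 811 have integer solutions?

no

gcd(8772, 1615) = 17  (8772 = 5*1615 + 697, 1615 = 2*697 + 221, 697 = 3*221 + 34, 221 = 6*34 + 17, 34 = 2*17).
17 does not divide 811 (remainder 12), so no integer solutions.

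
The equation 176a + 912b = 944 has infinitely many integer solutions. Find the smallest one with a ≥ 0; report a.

gcd(912, 176) = 16  (912 = 5×176 + 32, 176 = 5×32 + 16, 32 = 2×16).
16 divides 944, so solutions exist.
Back-substituting, 176×(26) + 912×(-5) = 16.
Scale by 944/16 = 59: (a₀, b₀) = (1534, -295).
General solution: a = 1534 + 57t, b = -295 - 11t for integer t.
a ≥ 0: smallest is 1534 mod 57 = 52 (at t = -26), with b = -9.

52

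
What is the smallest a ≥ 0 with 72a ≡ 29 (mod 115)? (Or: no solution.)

2

gcd(115, 72) = 1  (115 = 1·72 + 43, 72 = 1·43 + 29, 43 = 1·29 + 14, 29 = 2·14 + 1, 14 = 14·1).
1 divides 29, so solutions exist.
Back-substituting, 72·(8) + 115·(-5) = 1.
So 72·(8) ≡ 1 (mod 115); multiply by 29: a ≡ 232 (mod 115).
Smallest nonnegative: a = 232 mod 115 = 2.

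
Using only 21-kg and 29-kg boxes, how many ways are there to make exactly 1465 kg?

3

Need nonnegative integers with 21j + 29k = 1465.
gcd(21, 29) = 1, and 21·(-11) + 29·(8) = 1.
So (j₀, k₀) = (-16115, 11720); general j = -16115 + 29t, k = 11720 - 21t.
j ≥ 0 ⇒ t ≥ 556; k ≥ 0 ⇒ t ≤ 558. That's 3 values of t.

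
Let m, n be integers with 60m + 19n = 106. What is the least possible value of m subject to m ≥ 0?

gcd(60, 19):
  60 = 3×19 + 3
  19 = 6×3 + 1
  3 = 3×1
so gcd(60, 19) = 1.
1 divides 106, so solutions exist.
Back-substitute for Bézout coefficients:
  1 = 19 - 6×3
  ... = 60×(-6) + 19×(19)
Scale by 106/1 = 106: (m₀, n₀) = (-636, 2014).
General solution: m = -636 + 19t, n = 2014 - 60t for integer t.
m ≥ 0: smallest is -636 mod 19 = 10 (at t = 34), with n = -26.

10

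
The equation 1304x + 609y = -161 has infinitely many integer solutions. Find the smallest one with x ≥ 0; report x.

161

gcd(1304, 609) = 1.
1 divides -161, so solutions exist.
By Bézout, 1304×(-262) + 609×(561) = 1.
Scale by -161/1 = -161: (x₀, y₀) = (42182, -90321).
General solution: x = 42182 + 609t, y = -90321 - 1304t for integer t.
x ≥ 0: smallest is 42182 mod 609 = 161 (at t = -69), with y = -345.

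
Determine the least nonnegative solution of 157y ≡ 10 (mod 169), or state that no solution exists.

gcd(169, 157) = 1  (169 = 1×157 + 12, 157 = 13×12 + 1, 12 = 12×1).
1 divides 10, so solutions exist.
Back-substituting, 157×(14) + 169×(-13) = 1.
So 157×(14) ≡ 1 (mod 169); multiply by 10: y ≡ 140 (mod 169).
Smallest nonnegative: y = 140 mod 169 = 140.

140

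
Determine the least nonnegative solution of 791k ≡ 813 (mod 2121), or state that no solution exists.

no solution

gcd(2121, 791) = 7.
7 does not divide 813, so the congruence has no solution.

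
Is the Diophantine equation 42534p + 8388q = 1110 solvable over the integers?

gcd(42534, 8388) = 18  (42534 = 5*8388 + 594, 8388 = 14*594 + 72, 594 = 8*72 + 18, 72 = 4*18).
18 does not divide 1110 (remainder 12), so no integer solutions.

no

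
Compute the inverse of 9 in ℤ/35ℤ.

gcd(35, 9) = 1  (35 = 3·9 + 8, 9 = 1·8 + 1, 8 = 8·1).
Back-substituting, 9·(4) + 35·(-1) = 1.
So 9·4 ≡ 1 (mod 35), and 4 mod 35 = 4.

4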